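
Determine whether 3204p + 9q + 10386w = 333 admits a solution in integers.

yes

gcd(3204, 9):
  3204 = 356×9
so gcd(3204, 9) = 9.
gcd(9, 10386) = 9.
9 divides 333, so integer solutions exist.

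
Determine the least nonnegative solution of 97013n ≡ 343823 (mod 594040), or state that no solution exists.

328531

gcd(594040, 97013):
  594040 = 6·97013 + 11962
  97013 = 8·11962 + 1317
  11962 = 9·1317 + 109
  1317 = 12·109 + 9
  109 = 12·9 + 1
  9 = 9·1
so gcd(594040, 97013) = 1.
1 divides 343823, so solutions exist.
Back-substitute for Bézout coefficients:
  1 = 109 - 12·9
  ... = 97013·(-65403) + 594040·(10681)
So 97013·(-65403) ≡ 1 (mod 594040); multiply by 343823: n ≡ -22487055669 (mod 594040).
Smallest nonnegative: n = -22487055669 mod 594040 = 328531.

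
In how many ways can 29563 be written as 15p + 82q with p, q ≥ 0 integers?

24

gcd(82, 15) = 1.
By Bézout, 15·(11) + 82·(-2) = 1.
One solution: (63, 349).
General: p = 63 + 82t, q = 349 - 15t.
p ≥ 0 ⇒ t ≥ 0; q ≥ 0 ⇒ t ≤ 23. So t ∈ [0, 23]: 24 solutions.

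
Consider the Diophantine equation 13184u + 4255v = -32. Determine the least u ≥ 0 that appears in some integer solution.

2427

gcd(13184, 4255):
  13184 = 3*4255 + 419
  4255 = 10*419 + 65
  419 = 6*65 + 29
  65 = 2*29 + 7
  29 = 4*7 + 1
  7 = 7*1
so gcd(13184, 4255) = 1.
1 divides -32, so solutions exist.
Back-substitute for Bézout coefficients:
  1 = 29 - 4*7
  ... = 13184*(589) + 4255*(-1825)
Scale by -32/1 = -32: (u₀, v₀) = (-18848, 58400).
General solution: u = -18848 + 4255t, v = 58400 - 13184t for integer t.
u ≥ 0: smallest is -18848 mod 4255 = 2427 (at t = 5), with v = -7520.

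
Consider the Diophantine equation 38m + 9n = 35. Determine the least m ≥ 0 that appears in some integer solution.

gcd(38, 9):
  38 = 4·9 + 2
  9 = 4·2 + 1
  2 = 2·1
so gcd(38, 9) = 1.
1 divides 35, so solutions exist.
Back-substitute for Bézout coefficients:
  1 = 9 - 4·2
  ... = 38·(-4) + 9·(17)
Scale by 35/1 = 35: (m₀, n₀) = (-140, 595).
General solution: m = -140 + 9t, n = 595 - 38t for integer t.
m ≥ 0: smallest is -140 mod 9 = 4 (at t = 16), with n = -13.

4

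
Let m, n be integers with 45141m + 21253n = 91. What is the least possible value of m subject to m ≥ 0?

gcd(45141, 21253):
  45141 = 2*21253 + 2635
  21253 = 8*2635 + 173
  2635 = 15*173 + 40
  173 = 4*40 + 13
  40 = 3*13 + 1
  13 = 13*1
so gcd(45141, 21253) = 1.
1 divides 91, so solutions exist.
Back-substitute for Bézout coefficients:
  1 = 40 - 3*13
  ... = 45141*(1597) + 21253*(-3392)
Scale by 91/1 = 91: (m₀, n₀) = (145327, -308672).
General solution: m = 145327 + 21253t, n = -308672 - 45141t for integer t.
m ≥ 0: smallest is 145327 mod 21253 = 17809 (at t = -6), with n = -37826.

17809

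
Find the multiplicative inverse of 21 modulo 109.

gcd(109, 21):
  109 = 5*21 + 4
  21 = 5*4 + 1
  4 = 4*1
so gcd(109, 21) = 1.
Back-substitute for Bézout coefficients:
  1 = 21 - 5*4
  ... = 21*(26) + 109*(-5)
So 21*26 ≡ 1 (mod 109), and 26 mod 109 = 26.

26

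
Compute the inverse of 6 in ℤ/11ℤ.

gcd(11, 6):
  11 = 1·6 + 5
  6 = 1·5 + 1
  5 = 5·1
so gcd(11, 6) = 1.
Back-substitute for Bézout coefficients:
  1 = 6 - 1·5
  ... = 6·(2) + 11·(-1)
So 6·2 ≡ 1 (mod 11), and 2 mod 11 = 2.

2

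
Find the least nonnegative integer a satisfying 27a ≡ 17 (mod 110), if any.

gcd(110, 27) = 1.
1 divides 17, so solutions exist.
By Bézout, 27×(53) + 110×(-13) = 1.
So 27×(53) ≡ 1 (mod 110); multiply by 17: a ≡ 901 (mod 110).
Smallest nonnegative: a = 901 mod 110 = 21.

21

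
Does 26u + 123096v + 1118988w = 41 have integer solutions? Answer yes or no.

no

gcd(123096, 26) = 2.
gcd(2, 1118988) = 2.
2 does not divide 41 (remainder 1), so no integer solutions.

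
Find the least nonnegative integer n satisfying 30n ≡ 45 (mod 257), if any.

gcd(257, 30) = 1  (257 = 8*30 + 17, 30 = 1*17 + 13, 17 = 1*13 + 4, 13 = 3*4 + 1, 4 = 4*1).
1 divides 45, so solutions exist.
Back-substituting, 30*(60) + 257*(-7) = 1.
So 30*(60) ≡ 1 (mod 257); multiply by 45: n ≡ 2700 (mod 257).
Smallest nonnegative: n = 2700 mod 257 = 130.

130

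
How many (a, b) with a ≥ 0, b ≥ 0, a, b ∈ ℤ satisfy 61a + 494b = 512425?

gcd(494, 61) = 1.
By Bézout, 61·(81) + 494·(-10) = 1.
One solution: (51, 1031).
General: a = 51 + 494t, b = 1031 - 61t.
a ≥ 0 ⇒ t ≥ 0; b ≥ 0 ⇒ t ≤ 16. So t ∈ [0, 16]: 17 solutions.

17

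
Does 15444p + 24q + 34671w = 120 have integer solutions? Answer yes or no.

yes

gcd(15444, 24) = 12  (15444 = 643*24 + 12, 24 = 2*12).
gcd(12, 34671) = 3.
3 divides 120, so integer solutions exist.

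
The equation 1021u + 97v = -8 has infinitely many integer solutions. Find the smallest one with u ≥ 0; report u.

gcd(1021, 97) = 1  (1021 = 10×97 + 51, 97 = 1×51 + 46, 51 = 1×46 + 5, 46 = 9×5 + 1, 5 = 5×1).
1 divides -8, so solutions exist.
Back-substituting, 1021×(-19) + 97×(200) = 1.
Scale by -8/1 = -8: (u₀, v₀) = (152, -1600).
General solution: u = 152 + 97t, v = -1600 - 1021t for integer t.
u ≥ 0: smallest is 152 mod 97 = 55 (at t = -1), with v = -579.

55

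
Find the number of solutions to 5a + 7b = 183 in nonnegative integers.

5

gcd(7, 5) = 1  (7 = 1×5 + 2, 5 = 2×2 + 1, 2 = 2×1).
Back-substituting, 5×(3) + 7×(-2) = 1.
Scale by 183: one solution is (549, -366). Reduce a mod 7: (3, 24).
General: a = 3 + 7t, b = 24 - 5t.
a ≥ 0 ⇒ t ≥ 0; b ≥ 0 ⇒ t ≤ 4. So t ∈ [0, 4]: 5 solutions.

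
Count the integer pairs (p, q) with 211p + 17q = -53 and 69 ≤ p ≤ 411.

gcd(211, 17):
  211 = 12×17 + 7
  17 = 2×7 + 3
  7 = 2×3 + 1
  3 = 3×1
so gcd(211, 17) = 1.
Back-substitute for Bézout coefficients:
  1 = 7 - 2×3
  ... = 211×(5) + 17×(-62)
Scale by -53: particular solution (-265, 3286); reduce p mod 17: (7, -90).
General solution: p = 7 + 17t, q = -90 - 211t for integer t.
69 ≤ 7 + 17t ≤ 411 gives t ∈ [4, 23], which is 20 values.

20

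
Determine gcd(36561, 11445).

21

gcd(36561, 11445):
  36561 = 3·11445 + 2226
  11445 = 5·2226 + 315
  2226 = 7·315 + 21
  315 = 15·21
so gcd(36561, 11445) = 21.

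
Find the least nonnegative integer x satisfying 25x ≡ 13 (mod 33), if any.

19

gcd(33, 25) = 1.
1 divides 13, so solutions exist.
By Bézout, 25*(4) + 33*(-3) = 1.
So 25*(4) ≡ 1 (mod 33); multiply by 13: x ≡ 52 (mod 33).
Smallest nonnegative: x = 52 mod 33 = 19.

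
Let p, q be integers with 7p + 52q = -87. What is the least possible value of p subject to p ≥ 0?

47

gcd(52, 7):
  52 = 7×7 + 3
  7 = 2×3 + 1
  3 = 3×1
so gcd(52, 7) = 1.
1 divides -87, so solutions exist.
Back-substitute for Bézout coefficients:
  1 = 7 - 2×3
  ... = 7×(15) + 52×(-2)
Scale by -87/1 = -87: (p₀, q₀) = (-1305, 174).
General solution: p = -1305 + 52t, q = 174 - 7t for integer t.
p ≥ 0: smallest is -1305 mod 52 = 47 (at t = 26), with q = -8.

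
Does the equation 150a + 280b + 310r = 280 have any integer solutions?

gcd(280, 150):
  280 = 1×150 + 130
  150 = 1×130 + 20
  130 = 6×20 + 10
  20 = 2×10
so gcd(280, 150) = 10.
gcd(10, 310) = 10.
10 divides 280, so integer solutions exist.

yes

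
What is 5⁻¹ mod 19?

gcd(19, 5) = 1.
By Bézout, 5×(4) + 19×(-1) = 1.
So 5×4 ≡ 1 (mod 19), and 4 mod 19 = 4.

4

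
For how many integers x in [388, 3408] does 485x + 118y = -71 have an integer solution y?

gcd(485, 118) = 1.
By Bézout, 485×(-9) + 118×(37) = 1.
Particular solution: (49, -202).
General solution: x = 49 + 118t, y = -202 - 485t for integer t.
388 ≤ 49 + 118t ≤ 3408 gives t ∈ [3, 28], which is 26 values.

26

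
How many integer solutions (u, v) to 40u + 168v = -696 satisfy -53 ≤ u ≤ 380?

gcd(168, 40) = 8  (168 = 4*40 + 8, 40 = 5*8).
Back-substituting, 40*(-4) + 168*(1) = 8.
Scale by -87: particular solution (348, -87); reduce u mod 21: (12, -7).
General solution: u = 12 + 21t, v = -7 - 5t for integer t.
-53 ≤ 12 + 21t ≤ 380 gives t ∈ [-3, 17], which is 21 values.

21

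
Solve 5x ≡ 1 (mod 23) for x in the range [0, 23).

gcd(23, 5) = 1  (23 = 4×5 + 3, 5 = 1×3 + 2, 3 = 1×2 + 1, 2 = 2×1).
Back-substituting, 5×(-9) + 23×(2) = 1.
So 5×-9 ≡ 1 (mod 23), and -9 mod 23 = 14.

14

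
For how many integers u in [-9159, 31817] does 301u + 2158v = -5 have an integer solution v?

19

gcd(2158, 301) = 1  (2158 = 7·301 + 51, 301 = 5·51 + 46, 51 = 1·46 + 5, 46 = 9·5 + 1, 5 = 5·1).
Back-substituting, 301·(423) + 2158·(-59) = 1.
Scale by -5: particular solution (-2115, 295); reduce u mod 2158: (43, -6).
General solution: u = 43 + 2158t, v = -6 - 301t for integer t.
-9159 ≤ 43 + 2158t ≤ 31817 gives t ∈ [-4, 14], which is 19 values.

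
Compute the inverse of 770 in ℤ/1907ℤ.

gcd(1907, 770) = 1.
By Bézout, 770·(265) + 1907·(-107) = 1.
So 770·265 ≡ 1 (mod 1907), and 265 mod 1907 = 265.

265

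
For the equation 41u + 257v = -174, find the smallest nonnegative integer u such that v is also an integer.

165

gcd(257, 41):
  257 = 6×41 + 11
  41 = 3×11 + 8
  11 = 1×8 + 3
  8 = 2×3 + 2
  3 = 1×2 + 1
  2 = 2×1
so gcd(257, 41) = 1.
1 divides -174, so solutions exist.
Back-substitute for Bézout coefficients:
  1 = 3 - 1×2
  ... = 41×(-94) + 257×(15)
Scale by -174/1 = -174: (u₀, v₀) = (16356, -2610).
General solution: u = 16356 + 257t, v = -2610 - 41t for integer t.
u ≥ 0: smallest is 16356 mod 257 = 165 (at t = -63), with v = -27.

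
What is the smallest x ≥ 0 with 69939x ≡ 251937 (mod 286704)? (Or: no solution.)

gcd(286704, 69939):
  286704 = 4·69939 + 6948
  69939 = 10·6948 + 459
  6948 = 15·459 + 63
  459 = 7·63 + 18
  63 = 3·18 + 9
  18 = 2·9
so gcd(286704, 69939) = 9.
9 divides 251937, so solutions exist.
Back-substitute for Bézout coefficients:
  9 = 63 - 3·18
  ... = 69939·(-13741) + 286704·(3352)
So 69939·(-13741) ≡ 9 (mod 286704); multiply by 27993: x ≡ -384651813 (mod 31856).
Smallest nonnegative: x = -384651813 mod 31856 = 9387.

9387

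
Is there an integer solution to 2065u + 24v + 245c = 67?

yes

gcd(2065, 24) = 1  (2065 = 86*24 + 1, 24 = 24*1).
gcd(1, 245) = 1.
1 divides 67, so integer solutions exist.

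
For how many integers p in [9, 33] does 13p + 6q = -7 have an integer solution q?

gcd(13, 6) = 1.
By Bézout, 13×(1) + 6×(-2) = 1.
Particular solution: (5, -12).
General solution: p = 5 + 6t, q = -12 - 13t for integer t.
9 ≤ 5 + 6t ≤ 33 gives t ∈ [1, 4], which is 4 values.

4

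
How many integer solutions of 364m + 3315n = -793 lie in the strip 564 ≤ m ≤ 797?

gcd(3315, 364) = 13.
By Bézout, 364·(82) + 3315·(-9) = 13.
Particular solution: (98, -11).
General solution: m = 98 + 255t, n = -11 - 28t for integer t.
564 ≤ 98 + 255t ≤ 797 gives t ∈ [2, 2], which is 1 value.

1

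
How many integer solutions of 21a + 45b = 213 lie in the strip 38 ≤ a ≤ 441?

27

gcd(45, 21):
  45 = 2·21 + 3
  21 = 7·3
so gcd(45, 21) = 3.
Back-substitute for Bézout coefficients:
  3 = 45 - 2·21
  ... = 21·(-2) + 45·(1)
Scale by 71: particular solution (-142, 71); reduce a mod 15: (8, 1).
General solution: a = 8 + 15t, b = 1 - 7t for integer t.
38 ≤ 8 + 15t ≤ 441 gives t ∈ [2, 28], which is 27 values.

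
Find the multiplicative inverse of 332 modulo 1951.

476

gcd(1951, 332) = 1  (1951 = 5*332 + 291, 332 = 1*291 + 41, 291 = 7*41 + 4, 41 = 10*4 + 1, 4 = 4*1).
Back-substituting, 332*(476) + 1951*(-81) = 1.
So 332*476 ≡ 1 (mod 1951), and 476 mod 1951 = 476.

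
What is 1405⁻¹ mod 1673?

206

gcd(1673, 1405) = 1.
By Bézout, 1405·(206) + 1673·(-173) = 1.
So 1405·206 ≡ 1 (mod 1673), and 206 mod 1673 = 206.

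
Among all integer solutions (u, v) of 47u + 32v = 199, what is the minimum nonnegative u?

9

gcd(47, 32):
  47 = 1×32 + 15
  32 = 2×15 + 2
  15 = 7×2 + 1
  2 = 2×1
so gcd(47, 32) = 1.
1 divides 199, so solutions exist.
Back-substitute for Bézout coefficients:
  1 = 15 - 7×2
  ... = 47×(15) + 32×(-22)
Scale by 199/1 = 199: (u₀, v₀) = (2985, -4378).
General solution: u = 2985 + 32t, v = -4378 - 47t for integer t.
u ≥ 0: smallest is 2985 mod 32 = 9 (at t = -93), with v = -7.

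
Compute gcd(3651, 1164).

3

gcd(3651, 1164) = 3  (3651 = 3·1164 + 159, 1164 = 7·159 + 51, 159 = 3·51 + 6, 51 = 8·6 + 3, 6 = 2·3).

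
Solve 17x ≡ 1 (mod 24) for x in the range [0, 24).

gcd(24, 17) = 1.
By Bézout, 17*(-7) + 24*(5) = 1.
So 17*-7 ≡ 1 (mod 24), and -7 mod 24 = 17.

17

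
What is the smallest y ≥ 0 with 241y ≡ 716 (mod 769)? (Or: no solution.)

622

gcd(769, 241):
  769 = 3×241 + 46
  241 = 5×46 + 11
  46 = 4×11 + 2
  11 = 5×2 + 1
  2 = 2×1
so gcd(769, 241) = 1.
1 divides 716, so solutions exist.
Back-substitute for Bézout coefficients:
  1 = 11 - 5×2
  ... = 241×(351) + 769×(-110)
So 241×(351) ≡ 1 (mod 769); multiply by 716: y ≡ 251316 (mod 769).
Smallest nonnegative: y = 251316 mod 769 = 622.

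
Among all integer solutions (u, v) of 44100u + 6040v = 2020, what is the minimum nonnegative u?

177

gcd(44100, 6040):
  44100 = 7·6040 + 1820
  6040 = 3·1820 + 580
  1820 = 3·580 + 80
  580 = 7·80 + 20
  80 = 4·20
so gcd(44100, 6040) = 20.
20 divides 2020, so solutions exist.
Back-substitute for Bézout coefficients:
  20 = 580 - 7·80
  ... = 44100·(-73) + 6040·(533)
Scale by 2020/20 = 101: (u₀, v₀) = (-7373, 53833).
General solution: u = -7373 + 302t, v = 53833 - 2205t for integer t.
u ≥ 0: smallest is -7373 mod 302 = 177 (at t = 25), with v = -1292.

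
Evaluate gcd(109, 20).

gcd(109, 20):
  109 = 5×20 + 9
  20 = 2×9 + 2
  9 = 4×2 + 1
  2 = 2×1
so gcd(109, 20) = 1.

1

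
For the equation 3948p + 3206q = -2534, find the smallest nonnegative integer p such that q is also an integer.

83

gcd(3948, 3206) = 14  (3948 = 1·3206 + 742, 3206 = 4·742 + 238, 742 = 3·238 + 28, 238 = 8·28 + 14, 28 = 2·14).
14 divides -2534, so solutions exist.
Back-substituting, 3948·(-108) + 3206·(133) = 14.
Scale by -2534/14 = -181: (p₀, q₀) = (19548, -24073).
General solution: p = 19548 + 229t, q = -24073 - 282t for integer t.
p ≥ 0: smallest is 19548 mod 229 = 83 (at t = -85), with q = -103.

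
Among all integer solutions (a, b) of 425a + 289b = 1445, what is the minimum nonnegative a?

0

gcd(425, 289) = 17  (425 = 1·289 + 136, 289 = 2·136 + 17, 136 = 8·17).
17 divides 1445, so solutions exist.
Back-substituting, 425·(-2) + 289·(3) = 17.
Scale by 1445/17 = 85: (a₀, b₀) = (-170, 255).
General solution: a = -170 + 17t, b = 255 - 25t for integer t.
a ≥ 0: smallest is -170 mod 17 = 0 (at t = 10), with b = 5.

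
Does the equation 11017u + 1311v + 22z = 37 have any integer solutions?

gcd(11017, 1311) = 23  (11017 = 8*1311 + 529, 1311 = 2*529 + 253, 529 = 2*253 + 23, 253 = 11*23).
gcd(23, 22) = 1.
1 divides 37, so integer solutions exist.

yes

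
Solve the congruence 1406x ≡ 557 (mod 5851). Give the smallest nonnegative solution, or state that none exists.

gcd(5851, 1406) = 1.
1 divides 557, so solutions exist.
By Bézout, 1406*(-2526) + 5851*(607) = 1.
So 1406*(-2526) ≡ 1 (mod 5851); multiply by 557: x ≡ -1406982 (mod 5851).
Smallest nonnegative: x = -1406982 mod 5851 = 3109.

3109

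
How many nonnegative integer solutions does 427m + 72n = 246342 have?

8

gcd(427, 72):
  427 = 5*72 + 67
  72 = 1*67 + 5
  67 = 13*5 + 2
  5 = 2*2 + 1
  2 = 2*1
so gcd(427, 72) = 1.
Back-substitute for Bézout coefficients:
  1 = 5 - 2*2
  ... = 427*(-29) + 72*(172)
Scale by 246342: one solution is (-7143918, 42370824). Reduce m mod 72: (66, 3030).
General: m = 66 + 72t, n = 3030 - 427t.
m ≥ 0 ⇒ t ≥ 0; n ≥ 0 ⇒ t ≤ 7. So t ∈ [0, 7]: 8 solutions.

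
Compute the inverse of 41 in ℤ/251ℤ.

gcd(251, 41) = 1.
By Bézout, 41×(49) + 251×(-8) = 1.
So 41×49 ≡ 1 (mod 251), and 49 mod 251 = 49.

49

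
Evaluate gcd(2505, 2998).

gcd(2998, 2505):
  2998 = 1·2505 + 493
  2505 = 5·493 + 40
  493 = 12·40 + 13
  40 = 3·13 + 1
  13 = 13·1
so gcd(2998, 2505) = 1.

1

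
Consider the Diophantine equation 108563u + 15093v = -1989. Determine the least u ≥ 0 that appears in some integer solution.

585

gcd(108563, 15093):
  108563 = 7·15093 + 2912
  15093 = 5·2912 + 533
  2912 = 5·533 + 247
  533 = 2·247 + 39
  247 = 6·39 + 13
  39 = 3·13
so gcd(108563, 15093) = 13.
13 divides -1989, so solutions exist.
Back-substitute for Bézout coefficients:
  13 = 247 - 6·39
  ... = 108563·(368) + 15093·(-2647)
Scale by -1989/13 = -153: (u₀, v₀) = (-56304, 404991).
General solution: u = -56304 + 1161t, v = 404991 - 8351t for integer t.
u ≥ 0: smallest is -56304 mod 1161 = 585 (at t = 49), with v = -4208.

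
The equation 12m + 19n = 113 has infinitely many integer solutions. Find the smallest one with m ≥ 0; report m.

11

gcd(19, 12):
  19 = 1×12 + 7
  12 = 1×7 + 5
  7 = 1×5 + 2
  5 = 2×2 + 1
  2 = 2×1
so gcd(19, 12) = 1.
1 divides 113, so solutions exist.
Back-substitute for Bézout coefficients:
  1 = 5 - 2×2
  ... = 12×(8) + 19×(-5)
Scale by 113/1 = 113: (m₀, n₀) = (904, -565).
General solution: m = 904 + 19t, n = -565 - 12t for integer t.
m ≥ 0: smallest is 904 mod 19 = 11 (at t = -47), with n = -1.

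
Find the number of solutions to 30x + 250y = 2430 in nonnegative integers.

4

gcd(250, 30) = 10  (250 = 8·30 + 10, 30 = 3·10).
Back-substituting, 30·(-8) + 250·(1) = 10.
Scale by 243: one solution is (-1944, 243). Reduce x mod 25: (6, 9).
General: x = 6 + 25t, y = 9 - 3t.
x ≥ 0 ⇒ t ≥ 0; y ≥ 0 ⇒ t ≤ 3. So t ∈ [0, 3]: 4 solutions.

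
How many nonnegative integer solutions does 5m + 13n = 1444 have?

gcd(13, 5) = 1  (13 = 2·5 + 3, 5 = 1·3 + 2, 3 = 1·2 + 1, 2 = 2·1).
Back-substituting, 5·(-5) + 13·(2) = 1.
Scale by 1444: one solution is (-7220, 2888). Reduce m mod 13: (8, 108).
General: m = 8 + 13t, n = 108 - 5t.
m ≥ 0 ⇒ t ≥ 0; n ≥ 0 ⇒ t ≤ 21. So t ∈ [0, 21]: 22 solutions.

22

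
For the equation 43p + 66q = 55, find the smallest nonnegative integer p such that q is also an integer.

gcd(66, 43):
  66 = 1×43 + 23
  43 = 1×23 + 20
  23 = 1×20 + 3
  20 = 6×3 + 2
  3 = 1×2 + 1
  2 = 2×1
so gcd(66, 43) = 1.
1 divides 55, so solutions exist.
Back-substitute for Bézout coefficients:
  1 = 3 - 1×2
  ... = 43×(-23) + 66×(15)
Scale by 55/1 = 55: (p₀, q₀) = (-1265, 825).
General solution: p = -1265 + 66t, q = 825 - 43t for integer t.
p ≥ 0: smallest is -1265 mod 66 = 55 (at t = 20), with q = -35.

55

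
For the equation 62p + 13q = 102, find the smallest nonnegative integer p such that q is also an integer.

5

gcd(62, 13):
  62 = 4·13 + 10
  13 = 1·10 + 3
  10 = 3·3 + 1
  3 = 3·1
so gcd(62, 13) = 1.
1 divides 102, so solutions exist.
Back-substitute for Bézout coefficients:
  1 = 10 - 3·3
  ... = 62·(4) + 13·(-19)
Scale by 102/1 = 102: (p₀, q₀) = (408, -1938).
General solution: p = 408 + 13t, q = -1938 - 62t for integer t.
p ≥ 0: smallest is 408 mod 13 = 5 (at t = -31), with q = -16.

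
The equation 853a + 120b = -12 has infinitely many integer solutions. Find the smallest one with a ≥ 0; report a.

gcd(853, 120) = 1  (853 = 7·120 + 13, 120 = 9·13 + 3, 13 = 4·3 + 1, 3 = 3·1).
1 divides -12, so solutions exist.
Back-substituting, 853·(37) + 120·(-263) = 1.
Scale by -12/1 = -12: (a₀, b₀) = (-444, 3156).
General solution: a = -444 + 120t, b = 3156 - 853t for integer t.
a ≥ 0: smallest is -444 mod 120 = 36 (at t = 4), with b = -256.

36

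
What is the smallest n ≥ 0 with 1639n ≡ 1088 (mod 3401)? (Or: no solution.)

gcd(3401, 1639) = 1.
1 divides 1088, so solutions exist.
By Bézout, 1639×(1106) + 3401×(-533) = 1.
So 1639×(1106) ≡ 1 (mod 3401); multiply by 1088: n ≡ 1203328 (mod 3401).
Smallest nonnegative: n = 1203328 mod 3401 = 2775.

2775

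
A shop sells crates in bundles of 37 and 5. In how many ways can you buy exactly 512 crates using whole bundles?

Need nonnegative integers with 37j + 5k = 512.
gcd(37, 5) = 1, and 37·(-2) + 5·(15) = 1.
So (j₀, k₀) = (-1024, 7680); general j = -1024 + 5t, k = 7680 - 37t.
j ≥ 0 ⇒ t ≥ 205; k ≥ 0 ⇒ t ≤ 207. That's 3 values of t.

3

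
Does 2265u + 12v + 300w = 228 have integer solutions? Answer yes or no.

yes

gcd(2265, 12):
  2265 = 188*12 + 9
  12 = 1*9 + 3
  9 = 3*3
so gcd(2265, 12) = 3.
gcd(3, 300) = 3.
3 divides 228, so integer solutions exist.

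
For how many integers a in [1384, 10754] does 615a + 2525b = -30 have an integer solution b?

19

gcd(2525, 615) = 5.
By Bézout, 615·(-78) + 2525·(19) = 5.
Particular solution: (468, -114).
General solution: a = 468 + 505t, b = -114 - 123t for integer t.
1384 ≤ 468 + 505t ≤ 10754 gives t ∈ [2, 20], which is 19 values.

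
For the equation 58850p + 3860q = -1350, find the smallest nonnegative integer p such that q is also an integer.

283

gcd(58850, 3860):
  58850 = 15*3860 + 950
  3860 = 4*950 + 60
  950 = 15*60 + 50
  60 = 1*50 + 10
  50 = 5*10
so gcd(58850, 3860) = 10.
10 divides -1350, so solutions exist.
Back-substitute for Bézout coefficients:
  10 = 60 - 1*50
  ... = 58850*(-65) + 3860*(991)
Scale by -1350/10 = -135: (p₀, q₀) = (8775, -133785).
General solution: p = 8775 + 386t, q = -133785 - 5885t for integer t.
p ≥ 0: smallest is 8775 mod 386 = 283 (at t = -22), with q = -4315.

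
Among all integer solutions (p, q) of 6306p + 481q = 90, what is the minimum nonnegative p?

gcd(6306, 481):
  6306 = 13*481 + 53
  481 = 9*53 + 4
  53 = 13*4 + 1
  4 = 4*1
so gcd(6306, 481) = 1.
1 divides 90, so solutions exist.
Back-substitute for Bézout coefficients:
  1 = 53 - 13*4
  ... = 6306*(118) + 481*(-1547)
Scale by 90/1 = 90: (p₀, q₀) = (10620, -139230).
General solution: p = 10620 + 481t, q = -139230 - 6306t for integer t.
p ≥ 0: smallest is 10620 mod 481 = 38 (at t = -22), with q = -498.

38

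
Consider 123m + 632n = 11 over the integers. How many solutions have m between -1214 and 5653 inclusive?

11

gcd(632, 123) = 1  (632 = 5*123 + 17, 123 = 7*17 + 4, 17 = 4*4 + 1, 4 = 4*1).
Back-substituting, 123*(-149) + 632*(29) = 1.
Scale by 11: particular solution (-1639, 319); reduce m mod 632: (257, -50).
General solution: m = 257 + 632t, n = -50 - 123t for integer t.
-1214 ≤ 257 + 632t ≤ 5653 gives t ∈ [-2, 8], which is 11 values.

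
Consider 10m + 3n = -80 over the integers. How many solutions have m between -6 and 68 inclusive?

25

gcd(10, 3) = 1  (10 = 3*3 + 1, 3 = 3*1).
Back-substituting, 10*(1) + 3*(-3) = 1.
Scale by -80: particular solution (-80, 240); reduce m mod 3: (1, -30).
General solution: m = 1 + 3t, n = -30 - 10t for integer t.
-6 ≤ 1 + 3t ≤ 68 gives t ∈ [-2, 22], which is 25 values.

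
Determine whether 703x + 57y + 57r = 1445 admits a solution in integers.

no

gcd(703, 57):
  703 = 12×57 + 19
  57 = 3×19
so gcd(703, 57) = 19.
gcd(19, 57) = 19.
19 does not divide 1445 (remainder 1), so no integer solutions.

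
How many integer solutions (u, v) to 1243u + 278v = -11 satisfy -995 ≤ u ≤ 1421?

gcd(1243, 278):
  1243 = 4·278 + 131
  278 = 2·131 + 16
  131 = 8·16 + 3
  16 = 5·3 + 1
  3 = 3·1
so gcd(1243, 278) = 1.
Back-substitute for Bézout coefficients:
  1 = 16 - 5·3
  ... = 1243·(-87) + 278·(389)
Scale by -11: particular solution (957, -4279); reduce u mod 278: (123, -550).
General solution: u = 123 + 278t, v = -550 - 1243t for integer t.
-995 ≤ 123 + 278t ≤ 1421 gives t ∈ [-4, 4], which is 9 values.

9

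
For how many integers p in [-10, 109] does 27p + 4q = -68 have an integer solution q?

30

gcd(27, 4) = 1  (27 = 6·4 + 3, 4 = 1·3 + 1, 3 = 3·1).
Back-substituting, 27·(-1) + 4·(7) = 1.
Scale by -68: particular solution (68, -476); reduce p mod 4: (0, -17).
General solution: p = 0 + 4t, q = -17 - 27t for integer t.
-10 ≤ 0 + 4t ≤ 109 gives t ∈ [-2, 27], which is 30 values.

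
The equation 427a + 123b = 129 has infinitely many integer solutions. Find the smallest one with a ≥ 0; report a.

gcd(427, 123):
  427 = 3·123 + 58
  123 = 2·58 + 7
  58 = 8·7 + 2
  7 = 3·2 + 1
  2 = 2·1
so gcd(427, 123) = 1.
1 divides 129, so solutions exist.
Back-substitute for Bézout coefficients:
  1 = 7 - 3·2
  ... = 427·(-53) + 123·(184)
Scale by 129/1 = 129: (a₀, b₀) = (-6837, 23736).
General solution: a = -6837 + 123t, b = 23736 - 427t for integer t.
a ≥ 0: smallest is -6837 mod 123 = 51 (at t = 56), with b = -176.

51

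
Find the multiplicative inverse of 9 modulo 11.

gcd(11, 9):
  11 = 1×9 + 2
  9 = 4×2 + 1
  2 = 2×1
so gcd(11, 9) = 1.
Back-substitute for Bézout coefficients:
  1 = 9 - 4×2
  ... = 9×(5) + 11×(-4)
So 9×5 ≡ 1 (mod 11), and 5 mod 11 = 5.

5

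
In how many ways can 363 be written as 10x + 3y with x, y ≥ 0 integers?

13

gcd(10, 3) = 1.
By Bézout, 10·(1) + 3·(-3) = 1.
One solution: (0, 121).
General: x = 0 + 3t, y = 121 - 10t.
x ≥ 0 ⇒ t ≥ 0; y ≥ 0 ⇒ t ≤ 12. So t ∈ [0, 12]: 13 solutions.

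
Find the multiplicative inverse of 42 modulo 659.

204

gcd(659, 42) = 1.
By Bézout, 42*(204) + 659*(-13) = 1.
So 42*204 ≡ 1 (mod 659), and 204 mod 659 = 204.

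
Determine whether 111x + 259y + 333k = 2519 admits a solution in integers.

gcd(259, 111) = 37  (259 = 2·111 + 37, 111 = 3·37).
gcd(37, 333) = 37.
37 does not divide 2519 (remainder 3), so no integer solutions.

no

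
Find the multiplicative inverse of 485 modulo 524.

gcd(524, 485) = 1.
By Bézout, 485×(-215) + 524×(199) = 1.
So 485×-215 ≡ 1 (mod 524), and -215 mod 524 = 309.

309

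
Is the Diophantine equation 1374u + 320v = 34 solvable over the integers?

yes

gcd(1374, 320):
  1374 = 4·320 + 94
  320 = 3·94 + 38
  94 = 2·38 + 18
  38 = 2·18 + 2
  18 = 9·2
so gcd(1374, 320) = 2.
2 divides 34, so integer solutions exist.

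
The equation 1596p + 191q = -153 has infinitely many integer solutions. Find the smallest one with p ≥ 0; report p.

gcd(1596, 191) = 1  (1596 = 8*191 + 68, 191 = 2*68 + 55, 68 = 1*55 + 13, 55 = 4*13 + 3, 13 = 4*3 + 1, 3 = 3*1).
1 divides -153, so solutions exist.
Back-substituting, 1596*(59) + 191*(-493) = 1.
Scale by -153/1 = -153: (p₀, q₀) = (-9027, 75429).
General solution: p = -9027 + 191t, q = 75429 - 1596t for integer t.
p ≥ 0: smallest is -9027 mod 191 = 141 (at t = 48), with q = -1179.

141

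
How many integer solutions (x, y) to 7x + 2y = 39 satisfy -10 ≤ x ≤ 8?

9

gcd(7, 2) = 1  (7 = 3·2 + 1, 2 = 2·1).
Back-substituting, 7·(1) + 2·(-3) = 1.
Scale by 39: particular solution (39, -117); reduce x mod 2: (1, 16).
General solution: x = 1 + 2t, y = 16 - 7t for integer t.
-10 ≤ 1 + 2t ≤ 8 gives t ∈ [-5, 3], which is 9 values.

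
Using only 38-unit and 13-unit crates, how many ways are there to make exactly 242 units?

Need nonnegative integers with 38j + 13k = 242.
gcd(38, 13) = 1, and 38·(-1) + 13·(3) = 1.
So (j₀, k₀) = (-242, 726); general j = -242 + 13t, k = 726 - 38t.
j ≥ 0 ⇒ t ≥ 19; k ≥ 0 ⇒ t ≤ 19. That's 1 value of t.

1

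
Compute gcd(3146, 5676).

22

gcd(5676, 3146) = 22  (5676 = 1×3146 + 2530, 3146 = 1×2530 + 616, 2530 = 4×616 + 66, 616 = 9×66 + 22, 66 = 3×22).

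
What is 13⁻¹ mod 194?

gcd(194, 13) = 1  (194 = 14·13 + 12, 13 = 1·12 + 1, 12 = 12·1).
Back-substituting, 13·(15) + 194·(-1) = 1.
So 13·15 ≡ 1 (mod 194), and 15 mod 194 = 15.

15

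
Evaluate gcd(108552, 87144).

24

gcd(108552, 87144):
  108552 = 1×87144 + 21408
  87144 = 4×21408 + 1512
  21408 = 14×1512 + 240
  1512 = 6×240 + 72
  240 = 3×72 + 24
  72 = 3×24
so gcd(108552, 87144) = 24.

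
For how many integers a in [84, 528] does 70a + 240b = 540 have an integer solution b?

gcd(240, 70) = 10.
By Bézout, 70×(7) + 240×(-2) = 10.
Particular solution: (18, -3).
General solution: a = 18 + 24t, b = -3 - 7t for integer t.
84 ≤ 18 + 24t ≤ 528 gives t ∈ [3, 21], which is 19 values.

19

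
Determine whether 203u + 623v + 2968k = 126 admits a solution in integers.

yes

gcd(623, 203) = 7.
gcd(7, 2968) = 7.
7 divides 126, so integer solutions exist.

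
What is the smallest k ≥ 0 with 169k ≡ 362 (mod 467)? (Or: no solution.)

gcd(467, 169) = 1.
1 divides 362, so solutions exist.
By Bézout, 169×(-105) + 467×(38) = 1.
So 169×(-105) ≡ 1 (mod 467); multiply by 362: k ≡ -38010 (mod 467).
Smallest nonnegative: k = -38010 mod 467 = 284.

284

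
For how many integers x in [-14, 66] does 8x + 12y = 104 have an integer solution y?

27

gcd(12, 8) = 4.
By Bézout, 8*(-1) + 12*(1) = 4.
Particular solution: (1, 8).
General solution: x = 1 + 3t, y = 8 - 2t for integer t.
-14 ≤ 1 + 3t ≤ 66 gives t ∈ [-5, 21], which is 27 values.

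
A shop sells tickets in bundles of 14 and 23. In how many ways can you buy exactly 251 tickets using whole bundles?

Need nonnegative integers with 14j + 23k = 251.
gcd(14, 23) = 1, and 14·(5) + 23·(-3) = 1.
So (j₀, k₀) = (1255, -753); general j = 1255 + 23t, k = -753 - 14t.
j ≥ 0 ⇒ t ≥ -54; k ≥ 0 ⇒ t ≤ -54. That's 1 value of t.

1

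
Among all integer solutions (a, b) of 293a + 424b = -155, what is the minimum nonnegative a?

gcd(424, 293):
  424 = 1×293 + 131
  293 = 2×131 + 31
  131 = 4×31 + 7
  31 = 4×7 + 3
  7 = 2×3 + 1
  3 = 3×1
so gcd(424, 293) = 1.
1 divides -155, so solutions exist.
Back-substitute for Bézout coefficients:
  1 = 7 - 2×3
  ... = 293×(-123) + 424×(85)
Scale by -155/1 = -155: (a₀, b₀) = (19065, -13175).
General solution: a = 19065 + 424t, b = -13175 - 293t for integer t.
a ≥ 0: smallest is 19065 mod 424 = 409 (at t = -44), with b = -283.

409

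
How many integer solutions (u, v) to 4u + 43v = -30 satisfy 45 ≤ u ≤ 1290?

29

gcd(43, 4):
  43 = 10×4 + 3
  4 = 1×3 + 1
  3 = 3×1
so gcd(43, 4) = 1.
Back-substitute for Bézout coefficients:
  1 = 4 - 1×3
  ... = 4×(11) + 43×(-1)
Scale by -30: particular solution (-330, 30); reduce u mod 43: (14, -2).
General solution: u = 14 + 43t, v = -2 - 4t for integer t.
45 ≤ 14 + 43t ≤ 1290 gives t ∈ [1, 29], which is 29 values.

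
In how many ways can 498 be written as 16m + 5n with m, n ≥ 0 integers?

gcd(16, 5) = 1  (16 = 3·5 + 1, 5 = 5·1).
Back-substituting, 16·(1) + 5·(-3) = 1.
Scale by 498: one solution is (498, -1494). Reduce m mod 5: (3, 90).
General: m = 3 + 5t, n = 90 - 16t.
m ≥ 0 ⇒ t ≥ 0; n ≥ 0 ⇒ t ≤ 5. So t ∈ [0, 5]: 6 solutions.

6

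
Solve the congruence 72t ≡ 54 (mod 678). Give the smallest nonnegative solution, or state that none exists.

29

gcd(678, 72) = 6  (678 = 9*72 + 30, 72 = 2*30 + 12, 30 = 2*12 + 6, 12 = 2*6).
6 divides 54, so solutions exist.
Back-substituting, 72*(-47) + 678*(5) = 6.
So 72*(-47) ≡ 6 (mod 678); multiply by 9: t ≡ -423 (mod 113).
Smallest nonnegative: t = -423 mod 113 = 29.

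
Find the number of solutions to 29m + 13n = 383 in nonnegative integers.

gcd(29, 13) = 1  (29 = 2*13 + 3, 13 = 4*3 + 1, 3 = 3*1).
Back-substituting, 29*(-4) + 13*(9) = 1.
Scale by 383: one solution is (-1532, 3447). Reduce m mod 13: (2, 25).
General: m = 2 + 13t, n = 25 - 29t.
m ≥ 0 ⇒ t ≥ 0; n ≥ 0 ⇒ t ≤ 0. So t ∈ [0, 0]: 1 solution.

1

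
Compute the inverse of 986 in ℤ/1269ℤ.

704

gcd(1269, 986) = 1  (1269 = 1*986 + 283, 986 = 3*283 + 137, 283 = 2*137 + 9, 137 = 15*9 + 2, 9 = 4*2 + 1, 2 = 2*1).
Back-substituting, 986*(-565) + 1269*(439) = 1.
So 986*-565 ≡ 1 (mod 1269), and -565 mod 1269 = 704.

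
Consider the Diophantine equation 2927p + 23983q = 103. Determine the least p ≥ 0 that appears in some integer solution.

20640

gcd(23983, 2927) = 1  (23983 = 8*2927 + 567, 2927 = 5*567 + 92, 567 = 6*92 + 15, 92 = 6*15 + 2, 15 = 7*2 + 1, 2 = 2*1).
1 divides 103, so solutions exist.
Back-substituting, 2927*(-11209) + 23983*(1368) = 1.
Scale by 103/1 = 103: (p₀, q₀) = (-1154527, 140904).
General solution: p = -1154527 + 23983t, q = 140904 - 2927t for integer t.
p ≥ 0: smallest is -1154527 mod 23983 = 20640 (at t = 49), with q = -2519.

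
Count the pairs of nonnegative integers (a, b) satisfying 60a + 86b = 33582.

gcd(86, 60) = 2  (86 = 1×60 + 26, 60 = 2×26 + 8, 26 = 3×8 + 2, 8 = 4×2).
Back-substituting, 60×(-10) + 86×(7) = 2.
Scale by 16791: one solution is (-167910, 117537). Reduce a mod 43: (5, 387).
General: a = 5 + 43t, b = 387 - 30t.
a ≥ 0 ⇒ t ≥ 0; b ≥ 0 ⇒ t ≤ 12. So t ∈ [0, 12]: 13 solutions.

13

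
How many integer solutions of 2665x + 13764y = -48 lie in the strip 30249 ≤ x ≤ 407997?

gcd(13764, 2665) = 1  (13764 = 5×2665 + 439, 2665 = 6×439 + 31, 439 = 14×31 + 5, 31 = 6×5 + 1, 5 = 5×1).
Back-substituting, 2665×(2665) + 13764×(-516) = 1.
Scale by -48: particular solution (-127920, 24768); reduce x mod 13764: (9720, -1882).
General solution: x = 9720 + 13764t, y = -1882 - 2665t for integer t.
30249 ≤ 9720 + 13764t ≤ 407997 gives t ∈ [2, 28], which is 27 values.

27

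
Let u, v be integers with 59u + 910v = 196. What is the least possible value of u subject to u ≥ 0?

574

gcd(910, 59) = 1.
1 divides 196, so solutions exist.
By Bézout, 59×(-401) + 910×(26) = 1.
Scale by 196/1 = 196: (u₀, v₀) = (-78596, 5096).
General solution: u = -78596 + 910t, v = 5096 - 59t for integer t.
u ≥ 0: smallest is -78596 mod 910 = 574 (at t = 87), with v = -37.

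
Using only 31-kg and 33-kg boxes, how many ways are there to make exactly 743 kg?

1

Need nonnegative integers with 31j + 33k = 743.
gcd(31, 33) = 1, and 31·(16) + 33·(-15) = 1.
So (j₀, k₀) = (11888, -11145); general j = 11888 + 33t, k = -11145 - 31t.
j ≥ 0 ⇒ t ≥ -360; k ≥ 0 ⇒ t ≤ -360. That's 1 value of t.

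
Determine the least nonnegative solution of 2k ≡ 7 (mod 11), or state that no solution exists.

9

gcd(11, 2):
  11 = 5·2 + 1
  2 = 2·1
so gcd(11, 2) = 1.
1 divides 7, so solutions exist.
Back-substitute for Bézout coefficients:
  1 = 11 - 5·2
  ... = 2·(-5) + 11·(1)
So 2·(-5) ≡ 1 (mod 11); multiply by 7: k ≡ -35 (mod 11).
Smallest nonnegative: k = -35 mod 11 = 9.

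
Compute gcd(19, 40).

gcd(40, 19):
  40 = 2*19 + 2
  19 = 9*2 + 1
  2 = 2*1
so gcd(40, 19) = 1.

1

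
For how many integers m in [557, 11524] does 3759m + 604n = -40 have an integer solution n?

18

gcd(3759, 604) = 1.
By Bézout, 3759×(-85) + 604×(529) = 1.
Particular solution: (380, -2365).
General solution: m = 380 + 604t, n = -2365 - 3759t for integer t.
557 ≤ 380 + 604t ≤ 11524 gives t ∈ [1, 18], which is 18 values.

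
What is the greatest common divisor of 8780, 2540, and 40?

20

gcd(8780, 2540) = 20.
gcd(20, 40) = 20.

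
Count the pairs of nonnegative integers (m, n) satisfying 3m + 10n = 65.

2

gcd(10, 3) = 1  (10 = 3·3 + 1, 3 = 3·1).
Back-substituting, 3·(-3) + 10·(1) = 1.
Scale by 65: one solution is (-195, 65). Reduce m mod 10: (5, 5).
General: m = 5 + 10t, n = 5 - 3t.
m ≥ 0 ⇒ t ≥ 0; n ≥ 0 ⇒ t ≤ 1. So t ∈ [0, 1]: 2 solutions.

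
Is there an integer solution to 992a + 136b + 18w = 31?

no

gcd(992, 136) = 8  (992 = 7×136 + 40, 136 = 3×40 + 16, 40 = 2×16 + 8, 16 = 2×8).
gcd(8, 18) = 2.
2 does not divide 31 (remainder 1), so no integer solutions.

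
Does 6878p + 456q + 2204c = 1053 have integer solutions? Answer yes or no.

gcd(6878, 456) = 38  (6878 = 15×456 + 38, 456 = 12×38).
gcd(38, 2204) = 38.
38 does not divide 1053 (remainder 27), so no integer solutions.

no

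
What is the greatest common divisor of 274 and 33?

gcd(274, 33):
  274 = 8*33 + 10
  33 = 3*10 + 3
  10 = 3*3 + 1
  3 = 3*1
so gcd(274, 33) = 1.

1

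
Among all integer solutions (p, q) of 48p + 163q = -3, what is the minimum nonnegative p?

gcd(163, 48):
  163 = 3*48 + 19
  48 = 2*19 + 10
  19 = 1*10 + 9
  10 = 1*9 + 1
  9 = 9*1
so gcd(163, 48) = 1.
1 divides -3, so solutions exist.
Back-substitute for Bézout coefficients:
  1 = 10 - 1*9
  ... = 48*(17) + 163*(-5)
Scale by -3/1 = -3: (p₀, q₀) = (-51, 15).
General solution: p = -51 + 163t, q = 15 - 48t for integer t.
p ≥ 0: smallest is -51 mod 163 = 112 (at t = 1), with q = -33.

112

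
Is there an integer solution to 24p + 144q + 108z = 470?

gcd(144, 24) = 24  (144 = 6·24).
gcd(24, 108) = 12.
12 does not divide 470 (remainder 2), so no integer solutions.

no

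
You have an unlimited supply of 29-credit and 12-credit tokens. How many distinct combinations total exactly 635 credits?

2

Need nonnegative integers with 29j + 12k = 635.
gcd(29, 12) = 1, and 29·(5) + 12·(-12) = 1.
So (j₀, k₀) = (3175, -7620); general j = 3175 + 12t, k = -7620 - 29t.
j ≥ 0 ⇒ t ≥ -264; k ≥ 0 ⇒ t ≤ -263. That's 2 values of t.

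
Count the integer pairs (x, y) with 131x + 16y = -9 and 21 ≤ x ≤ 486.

gcd(131, 16) = 1.
By Bézout, 131×(-5) + 16×(41) = 1.
Particular solution: (13, -107).
General solution: x = 13 + 16t, y = -107 - 131t for integer t.
21 ≤ 13 + 16t ≤ 486 gives t ∈ [1, 29], which is 29 values.

29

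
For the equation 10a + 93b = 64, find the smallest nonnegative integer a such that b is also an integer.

25

gcd(93, 10) = 1  (93 = 9·10 + 3, 10 = 3·3 + 1, 3 = 3·1).
1 divides 64, so solutions exist.
Back-substituting, 10·(28) + 93·(-3) = 1.
Scale by 64/1 = 64: (a₀, b₀) = (1792, -192).
General solution: a = 1792 + 93t, b = -192 - 10t for integer t.
a ≥ 0: smallest is 1792 mod 93 = 25 (at t = -19), with b = -2.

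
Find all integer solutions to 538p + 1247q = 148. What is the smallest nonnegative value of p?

gcd(1247, 538):
  1247 = 2·538 + 171
  538 = 3·171 + 25
  171 = 6·25 + 21
  25 = 1·21 + 4
  21 = 5·4 + 1
  4 = 4·1
so gcd(1247, 538) = 1.
1 divides 148, so solutions exist.
Back-substitute for Bézout coefficients:
  1 = 21 - 5·4
  ... = 538·(-299) + 1247·(129)
Scale by 148/1 = 148: (p₀, q₀) = (-44252, 19092).
General solution: p = -44252 + 1247t, q = 19092 - 538t for integer t.
p ≥ 0: smallest is -44252 mod 1247 = 640 (at t = 36), with q = -276.

640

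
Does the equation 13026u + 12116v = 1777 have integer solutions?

gcd(13026, 12116):
  13026 = 1×12116 + 910
  12116 = 13×910 + 286
  910 = 3×286 + 52
  286 = 5×52 + 26
  52 = 2×26
so gcd(13026, 12116) = 26.
26 does not divide 1777 (remainder 9), so no integer solutions.

no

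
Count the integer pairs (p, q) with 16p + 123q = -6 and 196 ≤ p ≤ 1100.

gcd(123, 16) = 1.
By Bézout, 16*(-23) + 123*(3) = 1.
Particular solution: (15, -2).
General solution: p = 15 + 123t, q = -2 - 16t for integer t.
196 ≤ 15 + 123t ≤ 1100 gives t ∈ [2, 8], which is 7 values.

7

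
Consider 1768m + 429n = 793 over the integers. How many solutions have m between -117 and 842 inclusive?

gcd(1768, 429) = 13.
By Bézout, 1768*(-8) + 429*(33) = 13.
Particular solution: (7, -27).
General solution: m = 7 + 33t, n = -27 - 136t for integer t.
-117 ≤ 7 + 33t ≤ 842 gives t ∈ [-3, 25], which is 29 values.

29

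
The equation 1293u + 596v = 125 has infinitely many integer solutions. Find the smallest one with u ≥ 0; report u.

gcd(1293, 596) = 1.
1 divides 125, so solutions exist.
By Bézout, 1293*(-59) + 596*(128) = 1.
Scale by 125/1 = 125: (u₀, v₀) = (-7375, 16000).
General solution: u = -7375 + 596t, v = 16000 - 1293t for integer t.
u ≥ 0: smallest is -7375 mod 596 = 373 (at t = 13), with v = -809.

373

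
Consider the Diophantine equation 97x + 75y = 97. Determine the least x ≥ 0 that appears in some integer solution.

gcd(97, 75) = 1.
1 divides 97, so solutions exist.
By Bézout, 97·(-17) + 75·(22) = 1.
Scale by 97/1 = 97: (x₀, y₀) = (-1649, 2134).
General solution: x = -1649 + 75t, y = 2134 - 97t for integer t.
x ≥ 0: smallest is -1649 mod 75 = 1 (at t = 22), with y = 0.

1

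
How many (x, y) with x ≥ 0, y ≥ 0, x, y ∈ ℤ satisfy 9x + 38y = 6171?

18

gcd(38, 9) = 1.
By Bézout, 9*(17) + 38*(-4) = 1.
One solution: (27, 156).
General: x = 27 + 38t, y = 156 - 9t.
x ≥ 0 ⇒ t ≥ 0; y ≥ 0 ⇒ t ≤ 17. So t ∈ [0, 17]: 18 solutions.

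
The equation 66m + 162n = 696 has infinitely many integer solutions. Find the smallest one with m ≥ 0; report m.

13

gcd(162, 66):
  162 = 2×66 + 30
  66 = 2×30 + 6
  30 = 5×6
so gcd(162, 66) = 6.
6 divides 696, so solutions exist.
Back-substitute for Bézout coefficients:
  6 = 66 - 2×30
  ... = 66×(5) + 162×(-2)
Scale by 696/6 = 116: (m₀, n₀) = (580, -232).
General solution: m = 580 + 27t, n = -232 - 11t for integer t.
m ≥ 0: smallest is 580 mod 27 = 13 (at t = -21), with n = -1.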